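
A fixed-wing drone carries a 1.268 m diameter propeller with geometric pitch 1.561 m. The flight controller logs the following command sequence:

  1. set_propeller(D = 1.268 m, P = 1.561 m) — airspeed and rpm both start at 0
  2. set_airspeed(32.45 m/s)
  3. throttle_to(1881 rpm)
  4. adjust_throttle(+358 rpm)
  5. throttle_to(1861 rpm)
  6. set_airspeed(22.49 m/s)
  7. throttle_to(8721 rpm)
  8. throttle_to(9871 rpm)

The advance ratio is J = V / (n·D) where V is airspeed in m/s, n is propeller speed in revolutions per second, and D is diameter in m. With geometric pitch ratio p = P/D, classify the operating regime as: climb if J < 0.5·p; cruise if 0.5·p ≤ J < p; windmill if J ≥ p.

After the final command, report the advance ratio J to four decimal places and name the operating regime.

J = 0.1078, regime = climb

set_propeller: D = 1.268 m, P = 1.561 m (p = P/D = 1.231073); state ← (V=0, rpm=0)
set_airspeed(32.45): V ← 32.45 m/s
throttle_to(1881): rpm ← 1881
adjust_throttle(+358): rpm ← 1881 +358 = 2239
throttle_to(1861): rpm ← 1861
set_airspeed(22.49): V ← 22.49 m/s
throttle_to(8721): rpm ← 8721
throttle_to(9871): rpm ← 9871
final state: V = 22.49 m/s, rpm = 9871 → n = rpm/60 = 164.516667 rev/s
J = V / (n·D) = 22.49 / (164.516667 × 1.268) = 0.107810
regime bands: climb J<0.6155 | cruise [0.6155, 1.2311) | windmill J≥1.2311
J = 0.1078 → climb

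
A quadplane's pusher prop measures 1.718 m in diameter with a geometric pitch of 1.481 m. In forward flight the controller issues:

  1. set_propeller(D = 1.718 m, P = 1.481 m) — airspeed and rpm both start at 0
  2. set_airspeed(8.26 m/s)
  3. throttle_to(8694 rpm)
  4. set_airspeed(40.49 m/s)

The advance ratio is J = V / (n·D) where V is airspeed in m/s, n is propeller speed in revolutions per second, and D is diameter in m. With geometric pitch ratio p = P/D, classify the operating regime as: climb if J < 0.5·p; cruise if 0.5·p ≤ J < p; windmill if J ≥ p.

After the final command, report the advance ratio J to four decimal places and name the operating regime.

J = 0.1627, regime = climb

set_propeller: D = 1.718 m, P = 1.481 m (p = P/D = 0.862049); state ← (V=0, rpm=0)
set_airspeed(8.26): V ← 8.26 m/s
throttle_to(8694): rpm ← 8694
set_airspeed(40.49): V ← 40.49 m/s
final state: V = 40.49 m/s, rpm = 8694 → n = rpm/60 = 144.900000 rev/s
J = V / (n·D) = 40.49 / (144.900000 × 1.718) = 0.162651
regime bands: climb J<0.4310 | cruise [0.4310, 0.8620) | windmill J≥0.8620
J = 0.1627 → climb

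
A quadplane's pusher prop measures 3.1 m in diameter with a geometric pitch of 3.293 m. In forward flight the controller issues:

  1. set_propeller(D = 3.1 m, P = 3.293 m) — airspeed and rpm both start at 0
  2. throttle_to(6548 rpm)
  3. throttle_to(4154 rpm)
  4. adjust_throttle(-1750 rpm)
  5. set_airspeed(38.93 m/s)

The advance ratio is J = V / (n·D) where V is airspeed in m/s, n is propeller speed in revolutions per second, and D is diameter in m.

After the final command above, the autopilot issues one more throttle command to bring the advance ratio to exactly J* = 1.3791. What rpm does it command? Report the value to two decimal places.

rpm = 546.36

set_propeller: D = 3.1 m, P = 3.293 m (p = P/D = 1.062258); state ← (V=0, rpm=0)
throttle_to(6548): rpm ← 6548
throttle_to(4154): rpm ← 4154
adjust_throttle(-1750): rpm ← 4154 -1750 = 2404
set_airspeed(38.93): V ← 38.93 m/s
final state: V = 38.93 m/s, rpm = 2404 → n = rpm/60 = 40.066667 rev/s
target J* = 1.3791; solve J* = V/(n·D) for n: n = V/(J*·D) = 38.93/(1.3791 × 3.1) = 9.105985 rev/s
rpm = 60·n = 546.359126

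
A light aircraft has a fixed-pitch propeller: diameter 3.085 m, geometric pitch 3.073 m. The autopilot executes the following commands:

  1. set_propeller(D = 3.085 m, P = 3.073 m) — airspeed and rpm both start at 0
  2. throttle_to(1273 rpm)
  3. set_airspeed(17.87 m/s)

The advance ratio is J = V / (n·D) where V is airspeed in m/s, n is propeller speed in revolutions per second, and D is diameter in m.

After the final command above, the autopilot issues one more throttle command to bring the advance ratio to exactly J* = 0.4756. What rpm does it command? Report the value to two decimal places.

set_propeller: D = 3.085 m, P = 3.073 m (p = P/D = 0.996110); state ← (V=0, rpm=0)
throttle_to(1273): rpm ← 1273
set_airspeed(17.87): V ← 17.87 m/s
final state: V = 17.87 m/s, rpm = 1273 → n = rpm/60 = 21.216667 rev/s
target J* = 0.4756; solve J* = V/(n·D) for n: n = V/(J*·D) = 17.87/(0.4756 × 3.085) = 12.179446 rev/s
rpm = 60·n = 730.766767

rpm = 730.77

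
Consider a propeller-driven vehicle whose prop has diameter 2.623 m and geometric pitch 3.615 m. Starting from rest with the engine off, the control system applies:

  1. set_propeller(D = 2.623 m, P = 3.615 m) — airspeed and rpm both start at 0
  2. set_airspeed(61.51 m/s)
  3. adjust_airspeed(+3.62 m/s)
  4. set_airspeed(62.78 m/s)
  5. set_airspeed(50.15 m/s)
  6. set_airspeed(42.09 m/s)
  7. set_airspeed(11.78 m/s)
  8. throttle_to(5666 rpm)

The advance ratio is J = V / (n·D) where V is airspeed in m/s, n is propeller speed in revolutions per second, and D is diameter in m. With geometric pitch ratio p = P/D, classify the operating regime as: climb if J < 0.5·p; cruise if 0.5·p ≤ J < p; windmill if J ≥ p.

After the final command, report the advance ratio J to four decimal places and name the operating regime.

J = 0.0476, regime = climb

set_propeller: D = 2.623 m, P = 3.615 m (p = P/D = 1.378193); state ← (V=0, rpm=0)
set_airspeed(61.51): V ← 61.51 m/s
adjust_airspeed(+3.62): V ← 61.51 +3.62 = 65.13 m/s
set_airspeed(62.78): V ← 62.78 m/s
set_airspeed(50.15): V ← 50.15 m/s
set_airspeed(42.09): V ← 42.09 m/s
set_airspeed(11.78): V ← 11.78 m/s
throttle_to(5666): rpm ← 5666
final state: V = 11.78 m/s, rpm = 5666 → n = rpm/60 = 94.433333 rev/s
J = V / (n·D) = 11.78 / (94.433333 × 2.623) = 0.047558
regime bands: climb J<0.6891 | cruise [0.6891, 1.3782) | windmill J≥1.3782
J = 0.0476 → climb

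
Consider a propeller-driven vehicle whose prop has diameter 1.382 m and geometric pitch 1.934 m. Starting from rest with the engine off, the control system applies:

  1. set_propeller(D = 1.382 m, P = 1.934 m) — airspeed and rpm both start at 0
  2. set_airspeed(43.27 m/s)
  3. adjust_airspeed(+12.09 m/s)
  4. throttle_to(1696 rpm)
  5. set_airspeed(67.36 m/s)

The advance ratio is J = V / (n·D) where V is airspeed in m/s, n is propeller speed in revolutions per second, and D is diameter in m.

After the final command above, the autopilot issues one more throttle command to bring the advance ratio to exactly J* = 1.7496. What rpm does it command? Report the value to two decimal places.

rpm = 1671.50

set_propeller: D = 1.382 m, P = 1.934 m (p = P/D = 1.399421); state ← (V=0, rpm=0)
set_airspeed(43.27): V ← 43.27 m/s
adjust_airspeed(+12.09): V ← 43.27 +12.09 = 55.36 m/s
throttle_to(1696): rpm ← 1696
set_airspeed(67.36): V ← 67.36 m/s
final state: V = 67.36 m/s, rpm = 1696 → n = rpm/60 = 28.266667 rev/s
target J* = 1.7496; solve J* = V/(n·D) for n: n = V/(J*·D) = 67.36/(1.7496 × 1.382) = 27.858342 rev/s
rpm = 60·n = 1671.500519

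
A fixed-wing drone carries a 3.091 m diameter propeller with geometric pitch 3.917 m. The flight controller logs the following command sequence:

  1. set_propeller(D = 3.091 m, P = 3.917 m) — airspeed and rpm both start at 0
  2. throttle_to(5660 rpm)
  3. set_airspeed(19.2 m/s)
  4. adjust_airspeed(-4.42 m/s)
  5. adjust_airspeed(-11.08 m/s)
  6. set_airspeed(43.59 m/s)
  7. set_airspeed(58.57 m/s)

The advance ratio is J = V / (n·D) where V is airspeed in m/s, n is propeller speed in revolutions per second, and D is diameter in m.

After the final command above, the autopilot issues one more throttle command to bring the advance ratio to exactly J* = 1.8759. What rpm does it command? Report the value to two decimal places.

rpm = 606.06

set_propeller: D = 3.091 m, P = 3.917 m (p = P/D = 1.267227); state ← (V=0, rpm=0)
throttle_to(5660): rpm ← 5660
set_airspeed(19.2): V ← 19.2 m/s
adjust_airspeed(-4.42): V ← 19.2 -4.42 = 14.78 m/s
adjust_airspeed(-11.08): V ← 14.78 -11.08 = 3.7 m/s
set_airspeed(43.59): V ← 43.59 m/s
set_airspeed(58.57): V ← 58.57 m/s
final state: V = 58.57 m/s, rpm = 5660 → n = rpm/60 = 94.333333 rev/s
target J* = 1.8759; solve J* = V/(n·D) for n: n = V/(J*·D) = 58.57/(1.8759 × 3.091) = 10.101050 rev/s
rpm = 60·n = 606.063021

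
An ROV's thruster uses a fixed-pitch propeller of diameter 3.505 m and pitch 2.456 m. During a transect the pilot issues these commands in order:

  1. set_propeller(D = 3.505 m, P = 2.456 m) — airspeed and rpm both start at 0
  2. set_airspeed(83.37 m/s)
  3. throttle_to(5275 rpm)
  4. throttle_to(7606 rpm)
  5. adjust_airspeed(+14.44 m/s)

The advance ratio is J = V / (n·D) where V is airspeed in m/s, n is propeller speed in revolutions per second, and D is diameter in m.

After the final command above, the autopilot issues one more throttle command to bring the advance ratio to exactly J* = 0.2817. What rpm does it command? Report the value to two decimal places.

set_propeller: D = 3.505 m, P = 2.456 m (p = P/D = 0.700713); state ← (V=0, rpm=0)
set_airspeed(83.37): V ← 83.37 m/s
throttle_to(5275): rpm ← 5275
throttle_to(7606): rpm ← 7606
adjust_airspeed(+14.44): V ← 83.37 +14.44 = 97.81 m/s
final state: V = 97.81 m/s, rpm = 7606 → n = rpm/60 = 126.766667 rev/s
target J* = 0.2817; solve J* = V/(n·D) for n: n = V/(J*·D) = 97.81/(0.2817 × 3.505) = 99.062296 rev/s
rpm = 60·n = 5943.737761

rpm = 5943.74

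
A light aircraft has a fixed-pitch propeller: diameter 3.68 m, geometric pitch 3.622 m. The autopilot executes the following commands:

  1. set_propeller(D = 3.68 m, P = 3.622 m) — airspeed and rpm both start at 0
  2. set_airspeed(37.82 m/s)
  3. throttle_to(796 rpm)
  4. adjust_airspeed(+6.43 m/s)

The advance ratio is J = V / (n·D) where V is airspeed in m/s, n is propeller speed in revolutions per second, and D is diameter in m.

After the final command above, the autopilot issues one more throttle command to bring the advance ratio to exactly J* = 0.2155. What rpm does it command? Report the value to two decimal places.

set_propeller: D = 3.68 m, P = 3.622 m (p = P/D = 0.984239); state ← (V=0, rpm=0)
set_airspeed(37.82): V ← 37.82 m/s
throttle_to(796): rpm ← 796
adjust_airspeed(+6.43): V ← 37.82 +6.43 = 44.25 m/s
final state: V = 44.25 m/s, rpm = 796 → n = rpm/60 = 13.266667 rev/s
target J* = 0.2155; solve J* = V/(n·D) for n: n = V/(J*·D) = 44.25/(0.2155 × 3.68) = 55.797942 rev/s
rpm = 60·n = 3347.876526

rpm = 3347.88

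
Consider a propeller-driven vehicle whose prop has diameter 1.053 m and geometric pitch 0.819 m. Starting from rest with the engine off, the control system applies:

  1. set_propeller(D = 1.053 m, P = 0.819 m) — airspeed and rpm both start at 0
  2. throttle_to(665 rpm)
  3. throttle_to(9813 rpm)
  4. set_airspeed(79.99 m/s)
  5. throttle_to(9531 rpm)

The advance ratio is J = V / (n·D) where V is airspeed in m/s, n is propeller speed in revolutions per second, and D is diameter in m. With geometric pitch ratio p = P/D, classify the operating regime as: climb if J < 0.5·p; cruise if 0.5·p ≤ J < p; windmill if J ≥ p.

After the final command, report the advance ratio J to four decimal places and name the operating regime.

set_propeller: D = 1.053 m, P = 0.819 m (p = P/D = 0.777778); state ← (V=0, rpm=0)
throttle_to(665): rpm ← 665
throttle_to(9813): rpm ← 9813
set_airspeed(79.99): V ← 79.99 m/s
throttle_to(9531): rpm ← 9531
final state: V = 79.99 m/s, rpm = 9531 → n = rpm/60 = 158.850000 rev/s
J = V / (n·D) = 79.99 / (158.850000 × 1.053) = 0.478212
regime bands: climb J<0.3889 | cruise [0.3889, 0.7778) | windmill J≥0.7778
J = 0.4782 → cruise

J = 0.4782, regime = cruise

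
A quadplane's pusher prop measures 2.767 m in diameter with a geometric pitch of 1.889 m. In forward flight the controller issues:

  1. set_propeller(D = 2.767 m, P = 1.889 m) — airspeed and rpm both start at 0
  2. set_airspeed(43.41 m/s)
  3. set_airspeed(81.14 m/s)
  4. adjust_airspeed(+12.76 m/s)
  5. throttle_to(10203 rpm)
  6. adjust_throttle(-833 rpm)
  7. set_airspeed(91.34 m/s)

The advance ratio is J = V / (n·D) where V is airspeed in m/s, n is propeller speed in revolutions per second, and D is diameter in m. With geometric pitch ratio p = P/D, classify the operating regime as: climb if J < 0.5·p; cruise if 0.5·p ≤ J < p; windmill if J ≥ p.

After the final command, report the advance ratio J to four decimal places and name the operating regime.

J = 0.2114, regime = climb

set_propeller: D = 2.767 m, P = 1.889 m (p = P/D = 0.682689); state ← (V=0, rpm=0)
set_airspeed(43.41): V ← 43.41 m/s
set_airspeed(81.14): V ← 81.14 m/s
adjust_airspeed(+12.76): V ← 81.14 +12.76 = 93.9 m/s
throttle_to(10203): rpm ← 10203
adjust_throttle(-833): rpm ← 10203 -833 = 9370
set_airspeed(91.34): V ← 91.34 m/s
final state: V = 91.34 m/s, rpm = 9370 → n = rpm/60 = 156.166667 rev/s
J = V / (n·D) = 91.34 / (156.166667 × 2.767) = 0.211380
regime bands: climb J<0.3413 | cruise [0.3413, 0.6827) | windmill J≥0.6827
J = 0.2114 → climb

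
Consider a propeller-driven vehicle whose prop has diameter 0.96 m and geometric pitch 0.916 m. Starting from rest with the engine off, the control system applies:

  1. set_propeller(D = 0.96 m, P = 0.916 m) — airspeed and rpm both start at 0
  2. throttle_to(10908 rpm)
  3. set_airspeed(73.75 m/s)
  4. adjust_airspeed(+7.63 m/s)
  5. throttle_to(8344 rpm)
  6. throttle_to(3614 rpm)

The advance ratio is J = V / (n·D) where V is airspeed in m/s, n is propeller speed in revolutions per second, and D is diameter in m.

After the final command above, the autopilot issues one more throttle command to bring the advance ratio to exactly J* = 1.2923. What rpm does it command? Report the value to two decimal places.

set_propeller: D = 0.96 m, P = 0.916 m (p = P/D = 0.954167); state ← (V=0, rpm=0)
throttle_to(10908): rpm ← 10908
set_airspeed(73.75): V ← 73.75 m/s
adjust_airspeed(+7.63): V ← 73.75 +7.63 = 81.38 m/s
throttle_to(8344): rpm ← 8344
throttle_to(3614): rpm ← 3614
final state: V = 81.38 m/s, rpm = 3614 → n = rpm/60 = 60.233333 rev/s
target J* = 1.2923; solve J* = V/(n·D) for n: n = V/(J*·D) = 81.38/(1.2923 × 0.96) = 65.596869 rev/s
rpm = 60·n = 3935.812118

rpm = 3935.81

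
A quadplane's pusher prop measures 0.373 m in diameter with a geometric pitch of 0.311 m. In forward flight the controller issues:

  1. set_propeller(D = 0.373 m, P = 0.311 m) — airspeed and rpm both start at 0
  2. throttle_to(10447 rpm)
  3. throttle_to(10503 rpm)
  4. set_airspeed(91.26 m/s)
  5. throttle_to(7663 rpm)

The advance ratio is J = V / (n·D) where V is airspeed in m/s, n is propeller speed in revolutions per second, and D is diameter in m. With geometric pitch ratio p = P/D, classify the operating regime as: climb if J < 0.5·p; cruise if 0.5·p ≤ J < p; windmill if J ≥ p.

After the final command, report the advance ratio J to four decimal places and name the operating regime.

set_propeller: D = 0.373 m, P = 0.311 m (p = P/D = 0.833780); state ← (V=0, rpm=0)
throttle_to(10447): rpm ← 10447
throttle_to(10503): rpm ← 10503
set_airspeed(91.26): V ← 91.26 m/s
throttle_to(7663): rpm ← 7663
final state: V = 91.26 m/s, rpm = 7663 → n = rpm/60 = 127.716667 rev/s
J = V / (n·D) = 91.26 / (127.716667 × 0.373) = 1.915685
regime bands: climb J<0.4169 | cruise [0.4169, 0.8338) | windmill J≥0.8338
J = 1.9157 → windmill

J = 1.9157, regime = windmill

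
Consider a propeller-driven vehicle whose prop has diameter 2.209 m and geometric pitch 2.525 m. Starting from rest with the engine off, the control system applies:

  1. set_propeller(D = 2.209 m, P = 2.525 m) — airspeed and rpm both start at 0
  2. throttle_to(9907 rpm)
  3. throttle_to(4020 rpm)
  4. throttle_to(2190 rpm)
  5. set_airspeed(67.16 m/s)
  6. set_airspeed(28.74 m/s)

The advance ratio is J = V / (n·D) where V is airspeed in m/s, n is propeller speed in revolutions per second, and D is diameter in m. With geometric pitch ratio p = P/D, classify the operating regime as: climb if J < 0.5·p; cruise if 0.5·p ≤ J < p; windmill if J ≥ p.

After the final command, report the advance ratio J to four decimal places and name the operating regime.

J = 0.3564, regime = climb

set_propeller: D = 2.209 m, P = 2.525 m (p = P/D = 1.143051); state ← (V=0, rpm=0)
throttle_to(9907): rpm ← 9907
throttle_to(4020): rpm ← 4020
throttle_to(2190): rpm ← 2190
set_airspeed(67.16): V ← 67.16 m/s
set_airspeed(28.74): V ← 28.74 m/s
final state: V = 28.74 m/s, rpm = 2190 → n = rpm/60 = 36.500000 rev/s
J = V / (n·D) = 28.74 / (36.500000 × 2.209) = 0.356450
regime bands: climb J<0.5715 | cruise [0.5715, 1.1431) | windmill J≥1.1431
J = 0.3564 → climb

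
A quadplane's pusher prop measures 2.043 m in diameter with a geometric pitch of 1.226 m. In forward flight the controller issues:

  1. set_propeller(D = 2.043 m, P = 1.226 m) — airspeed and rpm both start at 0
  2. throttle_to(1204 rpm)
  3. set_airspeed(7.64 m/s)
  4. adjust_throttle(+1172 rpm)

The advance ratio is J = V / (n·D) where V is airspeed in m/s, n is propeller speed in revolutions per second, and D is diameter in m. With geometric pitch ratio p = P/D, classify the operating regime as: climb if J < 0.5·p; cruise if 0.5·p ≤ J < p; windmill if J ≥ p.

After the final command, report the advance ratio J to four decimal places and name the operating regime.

J = 0.0944, regime = climb

set_propeller: D = 2.043 m, P = 1.226 m (p = P/D = 0.600098); state ← (V=0, rpm=0)
throttle_to(1204): rpm ← 1204
set_airspeed(7.64): V ← 7.64 m/s
adjust_throttle(+1172): rpm ← 1204 +1172 = 2376
final state: V = 7.64 m/s, rpm = 2376 → n = rpm/60 = 39.600000 rev/s
J = V / (n·D) = 7.64 / (39.600000 × 2.043) = 0.094434
regime bands: climb J<0.3000 | cruise [0.3000, 0.6001) | windmill J≥0.6001
J = 0.0944 → climb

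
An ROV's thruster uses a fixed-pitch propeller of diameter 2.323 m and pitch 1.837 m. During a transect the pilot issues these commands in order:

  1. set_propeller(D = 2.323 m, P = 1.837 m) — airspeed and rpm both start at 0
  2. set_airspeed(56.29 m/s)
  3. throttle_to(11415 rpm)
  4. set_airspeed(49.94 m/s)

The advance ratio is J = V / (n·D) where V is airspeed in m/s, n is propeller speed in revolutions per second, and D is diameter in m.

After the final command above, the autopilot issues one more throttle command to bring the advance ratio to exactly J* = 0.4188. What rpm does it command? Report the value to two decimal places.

set_propeller: D = 2.323 m, P = 1.837 m (p = P/D = 0.790788); state ← (V=0, rpm=0)
set_airspeed(56.29): V ← 56.29 m/s
throttle_to(11415): rpm ← 11415
set_airspeed(49.94): V ← 49.94 m/s
final state: V = 49.94 m/s, rpm = 11415 → n = rpm/60 = 190.250000 rev/s
target J* = 0.4188; solve J* = V/(n·D) for n: n = V/(J*·D) = 49.94/(0.4188 × 2.323) = 51.332528 rev/s
rpm = 60·n = 3079.951698

rpm = 3079.95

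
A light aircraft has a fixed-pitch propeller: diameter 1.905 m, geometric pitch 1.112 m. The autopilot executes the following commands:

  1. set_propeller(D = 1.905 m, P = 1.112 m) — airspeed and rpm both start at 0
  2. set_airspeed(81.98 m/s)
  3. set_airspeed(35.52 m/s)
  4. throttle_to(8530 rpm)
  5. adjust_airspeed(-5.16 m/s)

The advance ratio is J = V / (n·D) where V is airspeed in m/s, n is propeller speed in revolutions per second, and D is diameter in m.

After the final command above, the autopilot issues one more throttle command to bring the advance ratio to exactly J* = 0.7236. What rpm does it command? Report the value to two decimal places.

rpm = 1321.48

set_propeller: D = 1.905 m, P = 1.112 m (p = P/D = 0.583727); state ← (V=0, rpm=0)
set_airspeed(81.98): V ← 81.98 m/s
set_airspeed(35.52): V ← 35.52 m/s
throttle_to(8530): rpm ← 8530
adjust_airspeed(-5.16): V ← 35.52 -5.16 = 30.36 m/s
final state: V = 30.36 m/s, rpm = 8530 → n = rpm/60 = 142.166667 rev/s
target J* = 0.7236; solve J* = V/(n·D) for n: n = V/(J*·D) = 30.36/(0.7236 × 1.905) = 22.024610 rev/s
rpm = 60·n = 1321.476606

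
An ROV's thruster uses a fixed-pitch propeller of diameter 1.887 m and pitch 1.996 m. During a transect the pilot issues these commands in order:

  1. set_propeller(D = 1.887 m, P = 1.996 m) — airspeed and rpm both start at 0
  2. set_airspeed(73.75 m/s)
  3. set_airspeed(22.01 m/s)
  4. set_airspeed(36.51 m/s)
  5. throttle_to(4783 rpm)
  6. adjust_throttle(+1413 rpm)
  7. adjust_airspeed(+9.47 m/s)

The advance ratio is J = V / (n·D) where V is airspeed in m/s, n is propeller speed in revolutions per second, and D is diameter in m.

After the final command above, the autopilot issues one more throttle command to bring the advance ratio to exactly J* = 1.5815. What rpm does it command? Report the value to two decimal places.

set_propeller: D = 1.887 m, P = 1.996 m (p = P/D = 1.057764); state ← (V=0, rpm=0)
set_airspeed(73.75): V ← 73.75 m/s
set_airspeed(22.01): V ← 22.01 m/s
set_airspeed(36.51): V ← 36.51 m/s
throttle_to(4783): rpm ← 4783
adjust_throttle(+1413): rpm ← 4783 +1413 = 6196
adjust_airspeed(+9.47): V ← 36.51 +9.47 = 45.98 m/s
final state: V = 45.98 m/s, rpm = 6196 → n = rpm/60 = 103.266667 rev/s
target J* = 1.5815; solve J* = V/(n·D) for n: n = V/(J*·D) = 45.98/(1.5815 × 1.887) = 15.407347 rev/s
rpm = 60·n = 924.440834

rpm = 924.44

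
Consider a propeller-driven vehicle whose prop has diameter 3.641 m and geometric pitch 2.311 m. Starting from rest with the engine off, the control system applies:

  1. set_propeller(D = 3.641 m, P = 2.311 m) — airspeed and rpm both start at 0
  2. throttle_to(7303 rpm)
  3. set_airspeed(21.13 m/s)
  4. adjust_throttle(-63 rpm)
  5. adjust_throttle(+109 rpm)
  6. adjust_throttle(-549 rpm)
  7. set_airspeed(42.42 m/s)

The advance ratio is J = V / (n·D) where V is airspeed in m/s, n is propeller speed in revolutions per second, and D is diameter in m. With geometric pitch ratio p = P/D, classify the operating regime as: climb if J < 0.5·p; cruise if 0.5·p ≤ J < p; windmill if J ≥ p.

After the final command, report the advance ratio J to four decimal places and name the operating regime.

set_propeller: D = 3.641 m, P = 2.311 m (p = P/D = 0.634716); state ← (V=0, rpm=0)
throttle_to(7303): rpm ← 7303
set_airspeed(21.13): V ← 21.13 m/s
adjust_throttle(-63): rpm ← 7303 -63 = 7240
adjust_throttle(+109): rpm ← 7240 +109 = 7349
adjust_throttle(-549): rpm ← 7349 -549 = 6800
set_airspeed(42.42): V ← 42.42 m/s
final state: V = 42.42 m/s, rpm = 6800 → n = rpm/60 = 113.333333 rev/s
J = V / (n·D) = 42.42 / (113.333333 × 3.641) = 0.102800
regime bands: climb J<0.3174 | cruise [0.3174, 0.6347) | windmill J≥0.6347
J = 0.1028 → climb

J = 0.1028, regime = climb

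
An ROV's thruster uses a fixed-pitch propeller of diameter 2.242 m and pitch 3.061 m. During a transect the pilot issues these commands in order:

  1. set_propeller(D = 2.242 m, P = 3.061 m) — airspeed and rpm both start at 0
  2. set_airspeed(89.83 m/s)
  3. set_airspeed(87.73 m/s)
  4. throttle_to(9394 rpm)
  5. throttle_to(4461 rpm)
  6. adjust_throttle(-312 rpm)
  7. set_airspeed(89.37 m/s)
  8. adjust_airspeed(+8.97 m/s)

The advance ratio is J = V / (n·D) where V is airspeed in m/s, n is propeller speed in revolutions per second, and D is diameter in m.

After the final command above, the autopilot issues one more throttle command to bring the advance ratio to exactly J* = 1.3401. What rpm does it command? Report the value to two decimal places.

rpm = 1963.85

set_propeller: D = 2.242 m, P = 3.061 m (p = P/D = 1.365299); state ← (V=0, rpm=0)
set_airspeed(89.83): V ← 89.83 m/s
set_airspeed(87.73): V ← 87.73 m/s
throttle_to(9394): rpm ← 9394
throttle_to(4461): rpm ← 4461
adjust_throttle(-312): rpm ← 4461 -312 = 4149
set_airspeed(89.37): V ← 89.37 m/s
adjust_airspeed(+8.97): V ← 89.37 +8.97 = 98.34 m/s
final state: V = 98.34 m/s, rpm = 4149 → n = rpm/60 = 69.150000 rev/s
target J* = 1.3401; solve J* = V/(n·D) for n: n = V/(J*·D) = 98.34/(1.3401 × 2.242) = 32.730858 rev/s
rpm = 60·n = 1963.851473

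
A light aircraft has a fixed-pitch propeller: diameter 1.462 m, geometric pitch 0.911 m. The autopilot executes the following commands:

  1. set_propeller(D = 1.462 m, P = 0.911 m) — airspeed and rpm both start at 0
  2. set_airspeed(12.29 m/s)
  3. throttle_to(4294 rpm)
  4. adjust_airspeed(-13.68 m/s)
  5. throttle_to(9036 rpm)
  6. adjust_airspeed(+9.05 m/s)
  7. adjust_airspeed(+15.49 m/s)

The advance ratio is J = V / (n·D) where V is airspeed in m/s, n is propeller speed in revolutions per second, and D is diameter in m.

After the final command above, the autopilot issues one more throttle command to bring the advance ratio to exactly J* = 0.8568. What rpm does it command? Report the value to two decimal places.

set_propeller: D = 1.462 m, P = 0.911 m (p = P/D = 0.623119); state ← (V=0, rpm=0)
set_airspeed(12.29): V ← 12.29 m/s
throttle_to(4294): rpm ← 4294
adjust_airspeed(-13.68): V ← 12.29 -13.68 = -1.39 m/s
throttle_to(9036): rpm ← 9036
adjust_airspeed(+9.05): V ← -1.39 +9.05 = 7.66 m/s
adjust_airspeed(+15.49): V ← 7.66 +15.49 = 23.15 m/s
final state: V = 23.15 m/s, rpm = 9036 → n = rpm/60 = 150.600000 rev/s
target J* = 0.8568; solve J* = V/(n·D) for n: n = V/(J*·D) = 23.15/(0.8568 × 1.462) = 18.480945 rev/s
rpm = 60·n = 1108.856675

rpm = 1108.86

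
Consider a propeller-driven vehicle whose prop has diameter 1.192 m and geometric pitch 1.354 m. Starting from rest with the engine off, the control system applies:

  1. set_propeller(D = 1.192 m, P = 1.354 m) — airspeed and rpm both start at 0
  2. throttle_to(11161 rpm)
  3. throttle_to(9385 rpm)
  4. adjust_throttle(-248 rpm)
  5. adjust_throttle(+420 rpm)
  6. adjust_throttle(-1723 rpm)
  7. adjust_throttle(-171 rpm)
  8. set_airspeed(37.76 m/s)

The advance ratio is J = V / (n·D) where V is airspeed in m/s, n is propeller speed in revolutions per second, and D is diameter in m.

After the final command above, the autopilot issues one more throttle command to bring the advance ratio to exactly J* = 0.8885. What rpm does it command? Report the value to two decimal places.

rpm = 2139.19

set_propeller: D = 1.192 m, P = 1.354 m (p = P/D = 1.135906); state ← (V=0, rpm=0)
throttle_to(11161): rpm ← 11161
throttle_to(9385): rpm ← 9385
adjust_throttle(-248): rpm ← 9385 -248 = 9137
adjust_throttle(+420): rpm ← 9137 +420 = 9557
adjust_throttle(-1723): rpm ← 9557 -1723 = 7834
adjust_throttle(-171): rpm ← 7834 -171 = 7663
set_airspeed(37.76): V ← 37.76 m/s
final state: V = 37.76 m/s, rpm = 7663 → n = rpm/60 = 127.716667 rev/s
target J* = 0.8885; solve J* = V/(n·D) for n: n = V/(J*·D) = 37.76/(0.8885 × 1.192) = 35.653182 rev/s
rpm = 60·n = 2139.190930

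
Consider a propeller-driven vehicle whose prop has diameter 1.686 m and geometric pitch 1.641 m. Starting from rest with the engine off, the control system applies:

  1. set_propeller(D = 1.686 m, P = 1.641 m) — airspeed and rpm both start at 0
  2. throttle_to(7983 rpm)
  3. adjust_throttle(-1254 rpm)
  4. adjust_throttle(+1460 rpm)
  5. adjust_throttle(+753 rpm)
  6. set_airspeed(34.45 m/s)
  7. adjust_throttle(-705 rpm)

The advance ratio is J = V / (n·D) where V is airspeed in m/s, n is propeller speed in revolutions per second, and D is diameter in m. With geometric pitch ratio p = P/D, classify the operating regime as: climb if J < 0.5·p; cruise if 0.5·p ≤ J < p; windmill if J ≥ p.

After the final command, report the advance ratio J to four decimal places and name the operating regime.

set_propeller: D = 1.686 m, P = 1.641 m (p = P/D = 0.973310); state ← (V=0, rpm=0)
throttle_to(7983): rpm ← 7983
adjust_throttle(-1254): rpm ← 7983 -1254 = 6729
adjust_throttle(+1460): rpm ← 6729 +1460 = 8189
adjust_throttle(+753): rpm ← 8189 +753 = 8942
set_airspeed(34.45): V ← 34.45 m/s
adjust_throttle(-705): rpm ← 8942 -705 = 8237
final state: V = 34.45 m/s, rpm = 8237 → n = rpm/60 = 137.283333 rev/s
J = V / (n·D) = 34.45 / (137.283333 × 1.686) = 0.148838
regime bands: climb J<0.4867 | cruise [0.4867, 0.9733) | windmill J≥0.9733
J = 0.1488 → climb

J = 0.1488, regime = climb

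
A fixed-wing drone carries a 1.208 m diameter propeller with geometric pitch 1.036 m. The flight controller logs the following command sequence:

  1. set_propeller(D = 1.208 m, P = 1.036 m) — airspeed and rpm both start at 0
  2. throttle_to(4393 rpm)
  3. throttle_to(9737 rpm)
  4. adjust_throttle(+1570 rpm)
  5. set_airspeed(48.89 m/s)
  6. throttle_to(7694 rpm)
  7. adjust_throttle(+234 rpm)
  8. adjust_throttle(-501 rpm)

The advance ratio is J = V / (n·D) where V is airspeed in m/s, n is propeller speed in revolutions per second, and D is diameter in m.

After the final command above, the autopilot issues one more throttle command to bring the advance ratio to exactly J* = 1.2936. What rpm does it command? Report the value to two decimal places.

rpm = 1877.17

set_propeller: D = 1.208 m, P = 1.036 m (p = P/D = 0.857616); state ← (V=0, rpm=0)
throttle_to(4393): rpm ← 4393
throttle_to(9737): rpm ← 9737
adjust_throttle(+1570): rpm ← 9737 +1570 = 11307
set_airspeed(48.89): V ← 48.89 m/s
throttle_to(7694): rpm ← 7694
adjust_throttle(+234): rpm ← 7694 +234 = 7928
adjust_throttle(-501): rpm ← 7928 -501 = 7427
final state: V = 48.89 m/s, rpm = 7427 → n = rpm/60 = 123.783333 rev/s
target J* = 1.2936; solve J* = V/(n·D) for n: n = V/(J*·D) = 48.89/(1.2936 × 1.208) = 31.286220 rev/s
rpm = 60·n = 1877.173205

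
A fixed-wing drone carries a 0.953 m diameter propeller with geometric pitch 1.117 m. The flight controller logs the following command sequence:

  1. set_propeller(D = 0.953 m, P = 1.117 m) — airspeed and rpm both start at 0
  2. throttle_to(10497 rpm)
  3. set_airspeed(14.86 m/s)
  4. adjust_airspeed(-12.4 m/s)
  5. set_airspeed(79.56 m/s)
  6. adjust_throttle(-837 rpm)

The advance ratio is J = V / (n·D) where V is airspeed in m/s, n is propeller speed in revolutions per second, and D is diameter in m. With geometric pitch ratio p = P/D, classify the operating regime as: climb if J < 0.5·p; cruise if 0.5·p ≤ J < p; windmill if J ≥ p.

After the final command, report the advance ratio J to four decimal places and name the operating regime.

set_propeller: D = 0.953 m, P = 1.117 m (p = P/D = 1.172088); state ← (V=0, rpm=0)
throttle_to(10497): rpm ← 10497
set_airspeed(14.86): V ← 14.86 m/s
adjust_airspeed(-12.4): V ← 14.86 -12.4 = 2.46 m/s
set_airspeed(79.56): V ← 79.56 m/s
adjust_throttle(-837): rpm ← 10497 -837 = 9660
final state: V = 79.56 m/s, rpm = 9660 → n = rpm/60 = 161.000000 rev/s
J = V / (n·D) = 79.56 / (161.000000 × 0.953) = 0.518533
regime bands: climb J<0.5860 | cruise [0.5860, 1.1721) | windmill J≥1.1721
J = 0.5185 → climb

J = 0.5185, regime = climb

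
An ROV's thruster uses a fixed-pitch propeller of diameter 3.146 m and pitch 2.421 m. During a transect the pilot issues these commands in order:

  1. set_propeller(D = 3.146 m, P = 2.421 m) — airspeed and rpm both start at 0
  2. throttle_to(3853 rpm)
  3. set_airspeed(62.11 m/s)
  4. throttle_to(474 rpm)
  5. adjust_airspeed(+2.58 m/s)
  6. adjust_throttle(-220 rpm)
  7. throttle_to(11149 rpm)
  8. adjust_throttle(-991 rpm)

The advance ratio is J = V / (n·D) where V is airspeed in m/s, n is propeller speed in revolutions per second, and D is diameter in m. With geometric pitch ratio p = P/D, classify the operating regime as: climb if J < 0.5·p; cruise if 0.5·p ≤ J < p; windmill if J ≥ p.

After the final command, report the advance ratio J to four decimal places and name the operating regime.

J = 0.1215, regime = climb

set_propeller: D = 3.146 m, P = 2.421 m (p = P/D = 0.769549); state ← (V=0, rpm=0)
throttle_to(3853): rpm ← 3853
set_airspeed(62.11): V ← 62.11 m/s
throttle_to(474): rpm ← 474
adjust_airspeed(+2.58): V ← 62.11 +2.58 = 64.69 m/s
adjust_throttle(-220): rpm ← 474 -220 = 254
throttle_to(11149): rpm ← 11149
adjust_throttle(-991): rpm ← 11149 -991 = 10158
final state: V = 64.69 m/s, rpm = 10158 → n = rpm/60 = 169.300000 rev/s
J = V / (n·D) = 64.69 / (169.300000 × 3.146) = 0.121457
regime bands: climb J<0.3848 | cruise [0.3848, 0.7695) | windmill J≥0.7695
J = 0.1215 → climb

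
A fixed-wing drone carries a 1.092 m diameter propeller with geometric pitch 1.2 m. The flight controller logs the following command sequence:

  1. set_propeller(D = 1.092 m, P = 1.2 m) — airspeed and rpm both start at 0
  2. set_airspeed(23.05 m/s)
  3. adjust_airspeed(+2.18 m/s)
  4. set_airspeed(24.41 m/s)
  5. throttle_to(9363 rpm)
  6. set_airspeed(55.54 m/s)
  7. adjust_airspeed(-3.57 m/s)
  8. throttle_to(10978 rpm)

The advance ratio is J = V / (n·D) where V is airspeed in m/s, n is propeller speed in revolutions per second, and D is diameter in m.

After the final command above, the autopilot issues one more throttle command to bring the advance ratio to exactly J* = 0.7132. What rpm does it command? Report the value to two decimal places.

rpm = 4003.78

set_propeller: D = 1.092 m, P = 1.2 m (p = P/D = 1.098901); state ← (V=0, rpm=0)
set_airspeed(23.05): V ← 23.05 m/s
adjust_airspeed(+2.18): V ← 23.05 +2.18 = 25.23 m/s
set_airspeed(24.41): V ← 24.41 m/s
throttle_to(9363): rpm ← 9363
set_airspeed(55.54): V ← 55.54 m/s
adjust_airspeed(-3.57): V ← 55.54 -3.57 = 51.97 m/s
throttle_to(10978): rpm ← 10978
final state: V = 51.97 m/s, rpm = 10978 → n = rpm/60 = 182.966667 rev/s
target J* = 0.7132; solve J* = V/(n·D) for n: n = V/(J*·D) = 51.97/(0.7132 × 1.092) = 66.729634 rev/s
rpm = 60·n = 4003.778050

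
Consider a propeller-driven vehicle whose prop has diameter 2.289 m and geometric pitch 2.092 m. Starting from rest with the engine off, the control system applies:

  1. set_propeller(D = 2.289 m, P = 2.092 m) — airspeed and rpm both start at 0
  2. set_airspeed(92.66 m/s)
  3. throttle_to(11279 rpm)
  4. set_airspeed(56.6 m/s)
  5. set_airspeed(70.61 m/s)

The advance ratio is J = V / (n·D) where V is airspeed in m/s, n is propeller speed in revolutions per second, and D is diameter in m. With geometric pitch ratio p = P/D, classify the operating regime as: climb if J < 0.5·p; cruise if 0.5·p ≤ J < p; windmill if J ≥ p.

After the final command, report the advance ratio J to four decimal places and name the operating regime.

set_propeller: D = 2.289 m, P = 2.092 m (p = P/D = 0.913936); state ← (V=0, rpm=0)
set_airspeed(92.66): V ← 92.66 m/s
throttle_to(11279): rpm ← 11279
set_airspeed(56.6): V ← 56.6 m/s
set_airspeed(70.61): V ← 70.61 m/s
final state: V = 70.61 m/s, rpm = 11279 → n = rpm/60 = 187.983333 rev/s
J = V / (n·D) = 70.61 / (187.983333 × 2.289) = 0.164097
regime bands: climb J<0.4570 | cruise [0.4570, 0.9139) | windmill J≥0.9139
J = 0.1641 → climb

J = 0.1641, regime = climb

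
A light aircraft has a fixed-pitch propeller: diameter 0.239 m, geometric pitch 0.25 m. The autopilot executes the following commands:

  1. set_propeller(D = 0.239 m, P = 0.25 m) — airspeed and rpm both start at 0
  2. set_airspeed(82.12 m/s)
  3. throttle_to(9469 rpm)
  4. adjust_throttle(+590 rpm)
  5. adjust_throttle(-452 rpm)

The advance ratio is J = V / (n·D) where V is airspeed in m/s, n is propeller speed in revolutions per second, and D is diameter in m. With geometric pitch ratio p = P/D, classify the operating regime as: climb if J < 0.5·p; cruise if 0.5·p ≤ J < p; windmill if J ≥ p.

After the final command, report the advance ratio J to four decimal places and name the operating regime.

J = 2.1459, regime = windmill

set_propeller: D = 0.239 m, P = 0.25 m (p = P/D = 1.046025); state ← (V=0, rpm=0)
set_airspeed(82.12): V ← 82.12 m/s
throttle_to(9469): rpm ← 9469
adjust_throttle(+590): rpm ← 9469 +590 = 10059
adjust_throttle(-452): rpm ← 10059 -452 = 9607
final state: V = 82.12 m/s, rpm = 9607 → n = rpm/60 = 160.116667 rev/s
J = V / (n·D) = 82.12 / (160.116667 × 0.239) = 2.145925
regime bands: climb J<0.5230 | cruise [0.5230, 1.0460) | windmill J≥1.0460
J = 2.1459 → windmill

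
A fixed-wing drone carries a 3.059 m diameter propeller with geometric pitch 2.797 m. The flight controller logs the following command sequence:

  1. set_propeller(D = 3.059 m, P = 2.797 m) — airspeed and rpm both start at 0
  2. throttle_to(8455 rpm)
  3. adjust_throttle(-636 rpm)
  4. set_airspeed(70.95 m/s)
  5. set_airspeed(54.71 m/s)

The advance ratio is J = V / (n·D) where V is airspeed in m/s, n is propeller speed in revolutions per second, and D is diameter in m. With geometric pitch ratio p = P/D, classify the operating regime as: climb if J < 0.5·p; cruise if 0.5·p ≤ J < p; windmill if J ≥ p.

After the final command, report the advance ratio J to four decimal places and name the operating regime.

set_propeller: D = 3.059 m, P = 2.797 m (p = P/D = 0.914351); state ← (V=0, rpm=0)
throttle_to(8455): rpm ← 8455
adjust_throttle(-636): rpm ← 8455 -636 = 7819
set_airspeed(70.95): V ← 70.95 m/s
set_airspeed(54.71): V ← 54.71 m/s
final state: V = 54.71 m/s, rpm = 7819 → n = rpm/60 = 130.316667 rev/s
J = V / (n·D) = 54.71 / (130.316667 × 3.059) = 0.137242
regime bands: climb J<0.4572 | cruise [0.4572, 0.9144) | windmill J≥0.9144
J = 0.1372 → climb

J = 0.1372, regime = climb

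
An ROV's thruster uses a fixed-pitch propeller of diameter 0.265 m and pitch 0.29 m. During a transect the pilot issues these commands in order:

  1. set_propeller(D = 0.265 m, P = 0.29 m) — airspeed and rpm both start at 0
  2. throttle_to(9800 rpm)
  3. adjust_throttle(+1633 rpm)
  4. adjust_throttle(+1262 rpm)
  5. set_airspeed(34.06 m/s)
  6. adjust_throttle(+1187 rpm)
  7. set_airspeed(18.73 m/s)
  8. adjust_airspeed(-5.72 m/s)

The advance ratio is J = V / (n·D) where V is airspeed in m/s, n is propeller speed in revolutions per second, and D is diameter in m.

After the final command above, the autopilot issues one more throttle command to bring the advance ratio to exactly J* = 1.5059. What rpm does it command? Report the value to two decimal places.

rpm = 1956.08

set_propeller: D = 0.265 m, P = 0.29 m (p = P/D = 1.094340); state ← (V=0, rpm=0)
throttle_to(9800): rpm ← 9800
adjust_throttle(+1633): rpm ← 9800 +1633 = 11433
adjust_throttle(+1262): rpm ← 11433 +1262 = 12695
set_airspeed(34.06): V ← 34.06 m/s
adjust_throttle(+1187): rpm ← 12695 +1187 = 13882
set_airspeed(18.73): V ← 18.73 m/s
adjust_airspeed(-5.72): V ← 18.73 -5.72 = 13.01 m/s
final state: V = 13.01 m/s, rpm = 13882 → n = rpm/60 = 231.366667 rev/s
target J* = 1.5059; solve J* = V/(n·D) for n: n = V/(J*·D) = 13.01/(1.5059 × 0.265) = 32.601328 rev/s
rpm = 60·n = 1956.079672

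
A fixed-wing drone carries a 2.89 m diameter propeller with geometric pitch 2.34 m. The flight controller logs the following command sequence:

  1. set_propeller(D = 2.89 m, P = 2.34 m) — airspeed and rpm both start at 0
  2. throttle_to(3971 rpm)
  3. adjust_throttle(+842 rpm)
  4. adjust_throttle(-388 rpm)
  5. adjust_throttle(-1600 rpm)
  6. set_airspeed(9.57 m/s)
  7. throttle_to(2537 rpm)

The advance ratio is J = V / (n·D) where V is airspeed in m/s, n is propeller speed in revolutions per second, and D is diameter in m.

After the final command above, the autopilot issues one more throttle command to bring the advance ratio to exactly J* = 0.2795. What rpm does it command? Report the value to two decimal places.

set_propeller: D = 2.89 m, P = 2.34 m (p = P/D = 0.809689); state ← (V=0, rpm=0)
throttle_to(3971): rpm ← 3971
adjust_throttle(+842): rpm ← 3971 +842 = 4813
adjust_throttle(-388): rpm ← 4813 -388 = 4425
adjust_throttle(-1600): rpm ← 4425 -1600 = 2825
set_airspeed(9.57): V ← 9.57 m/s
throttle_to(2537): rpm ← 2537
final state: V = 9.57 m/s, rpm = 2537 → n = rpm/60 = 42.283333 rev/s
target J* = 0.2795; solve J* = V/(n·D) for n: n = V/(J*·D) = 9.57/(0.2795 × 2.89) = 11.847652 rev/s
rpm = 60·n = 710.859110

rpm = 710.86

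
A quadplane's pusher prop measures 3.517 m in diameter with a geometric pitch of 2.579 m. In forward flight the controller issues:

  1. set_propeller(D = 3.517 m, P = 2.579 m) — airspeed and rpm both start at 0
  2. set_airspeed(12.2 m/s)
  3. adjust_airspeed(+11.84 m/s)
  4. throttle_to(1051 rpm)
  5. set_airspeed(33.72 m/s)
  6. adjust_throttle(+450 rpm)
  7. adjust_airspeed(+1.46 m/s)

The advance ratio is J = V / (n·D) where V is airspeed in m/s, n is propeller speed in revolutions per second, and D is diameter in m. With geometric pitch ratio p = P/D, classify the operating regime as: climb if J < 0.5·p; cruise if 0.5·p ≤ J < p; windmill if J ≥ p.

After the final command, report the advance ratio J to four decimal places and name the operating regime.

set_propeller: D = 3.517 m, P = 2.579 m (p = P/D = 0.733295); state ← (V=0, rpm=0)
set_airspeed(12.2): V ← 12.2 m/s
adjust_airspeed(+11.84): V ← 12.2 +11.84 = 24.04 m/s
throttle_to(1051): rpm ← 1051
set_airspeed(33.72): V ← 33.72 m/s
adjust_throttle(+450): rpm ← 1051 +450 = 1501
adjust_airspeed(+1.46): V ← 33.72 +1.46 = 35.18 m/s
final state: V = 35.18 m/s, rpm = 1501 → n = rpm/60 = 25.016667 rev/s
J = V / (n·D) = 35.18 / (25.016667 × 3.517) = 0.399847
regime bands: climb J<0.3666 | cruise [0.3666, 0.7333) | windmill J≥0.7333
J = 0.3998 → cruise

J = 0.3998, regime = cruise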